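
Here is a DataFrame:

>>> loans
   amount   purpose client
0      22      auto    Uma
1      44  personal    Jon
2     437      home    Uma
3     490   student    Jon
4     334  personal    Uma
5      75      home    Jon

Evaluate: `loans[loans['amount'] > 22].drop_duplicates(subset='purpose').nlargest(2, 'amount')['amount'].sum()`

filter rows where amount > 22:
   amount   purpose client
1      44  personal    Jon
2     437      home    Uma
3     490   student    Jon
4     334  personal    Uma
5      75      home    Jon
drop duplicate purpose (keep=first):
   amount   purpose client
1      44  personal    Jon
2     437      home    Uma
3     490   student    Jon
take 2 rows with largest amount:
   amount  purpose client
3     490  student    Jon
2     437     home    Uma
Reading off the sum of column 'amount', we get 927.

927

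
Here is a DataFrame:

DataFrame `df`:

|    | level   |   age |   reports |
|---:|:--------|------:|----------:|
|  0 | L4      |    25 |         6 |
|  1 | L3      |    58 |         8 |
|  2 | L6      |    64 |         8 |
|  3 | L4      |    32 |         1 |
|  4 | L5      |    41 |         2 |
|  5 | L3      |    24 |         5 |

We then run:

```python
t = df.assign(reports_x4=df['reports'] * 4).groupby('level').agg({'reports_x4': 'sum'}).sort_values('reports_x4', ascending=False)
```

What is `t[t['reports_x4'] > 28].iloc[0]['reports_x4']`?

add column reports_x4 = df['reports'] * 4:
  level  age  reports  reports_x4
0    L4   25        6          24
1    L3   58        8          32
2    L6   64        8          32
3    L4   32        1           4
4    L5   41        2           8
5    L3   24        5          20
group by level, sum of reports_x4:
       reports_x4
level            
L3             52
L4             28
L5              8
L6             32
sort by reports_x4 descending:
       reports_x4
level            
L3             52
L6             32
L4             28
L5              8
filter rows where reports_x4 > 28:
       reports_x4
level            
L3             52
L6             32
Hence 52.

52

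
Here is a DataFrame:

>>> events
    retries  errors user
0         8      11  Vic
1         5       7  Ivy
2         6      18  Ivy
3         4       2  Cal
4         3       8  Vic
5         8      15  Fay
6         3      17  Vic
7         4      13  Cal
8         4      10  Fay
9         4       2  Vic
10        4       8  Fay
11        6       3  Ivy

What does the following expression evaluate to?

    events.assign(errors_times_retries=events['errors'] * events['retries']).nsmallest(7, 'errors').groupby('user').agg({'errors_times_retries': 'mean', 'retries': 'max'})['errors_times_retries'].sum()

86.5

add column errors_times_retries = events['errors'] * events['retries']:
    retries  errors user  errors_times_retries
0         8      11  Vic                    88
1         5       7  Ivy                    35
2         6      18  Ivy                   108
3         4       2  Cal                     8
4         3       8  Vic                    24
5         8      15  Fay                   120
6         3      17  Vic                    51
7         4      13  Cal                    52
8         4      10  Fay                    40
9         4       2  Vic                     8
10        4       8  Fay                    32
11        6       3  Ivy                    18
take 7 rows with smallest errors:
    retries  errors user  errors_times_retries
3         4       2  Cal                     8
9         4       2  Vic                     8
11        6       3  Ivy                    18
1         5       7  Ivy                    35
4         3       8  Vic                    24
10        4       8  Fay                    32
8         4      10  Fay                    40
group by user: mean(errors_times_retries), max(retries):
      errors_times_retries  retries
user                               
Cal                    8.0        4
Fay                   36.0        4
Ivy                   26.5        6
Vic                   16.0        4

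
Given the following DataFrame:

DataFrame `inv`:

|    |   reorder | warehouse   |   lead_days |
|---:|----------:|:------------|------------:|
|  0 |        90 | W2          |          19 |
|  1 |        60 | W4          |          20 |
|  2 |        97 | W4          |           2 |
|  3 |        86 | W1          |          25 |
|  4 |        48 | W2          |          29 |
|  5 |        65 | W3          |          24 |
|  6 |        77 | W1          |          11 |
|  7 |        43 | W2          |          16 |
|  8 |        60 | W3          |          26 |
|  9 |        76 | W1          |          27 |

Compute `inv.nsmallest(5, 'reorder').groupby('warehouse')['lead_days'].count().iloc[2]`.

take 5 rows with smallest reorder:
   reorder warehouse  lead_days
7       43        W2         16
4       48        W2         29
1       60        W4         20
8       60        W3         26
5       65        W3         24
group by warehouse, count of lead_days:
warehouse
W2    2
W3    2
W4    1
Name: lead_days, dtype: int64
value at position 2 → 1

1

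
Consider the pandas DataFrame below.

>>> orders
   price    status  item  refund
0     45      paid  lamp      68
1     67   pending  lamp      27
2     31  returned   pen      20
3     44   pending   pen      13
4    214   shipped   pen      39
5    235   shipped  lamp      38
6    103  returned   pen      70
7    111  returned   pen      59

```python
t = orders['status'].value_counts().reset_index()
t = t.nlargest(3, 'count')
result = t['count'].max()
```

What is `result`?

3

value_counts of status:
status
returned    3
pending     2
shipped     2
paid        1
Name: count, dtype: int64
reset_index():
     status  count
0  returned      3
1   pending      2
2   shipped      2
3      paid      1
take 3 rows with largest count:
     status  count
0  returned      3
1   pending      2
2   shipped      2
Then the max of column 'count': 3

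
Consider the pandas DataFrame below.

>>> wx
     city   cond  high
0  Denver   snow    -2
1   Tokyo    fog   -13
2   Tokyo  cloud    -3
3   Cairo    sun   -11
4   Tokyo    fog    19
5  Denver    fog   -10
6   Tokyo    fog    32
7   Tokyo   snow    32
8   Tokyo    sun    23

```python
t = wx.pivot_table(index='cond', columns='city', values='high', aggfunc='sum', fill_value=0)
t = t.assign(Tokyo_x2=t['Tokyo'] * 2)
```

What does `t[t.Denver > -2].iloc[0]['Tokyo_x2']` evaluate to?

pivot: rows=cond, cols=city, sum(high):
city   Cairo  Denver  Tokyo
cond                       
cloud      0       0     -3
fog        0     -10     38
snow       0      -2     32
sun      -11       0     23
add column Tokyo_x2 = t['Tokyo'] * 2:
city   Cairo  Denver  Tokyo  Tokyo_x2
cond                                 
cloud      0       0     -3        -6
fog        0     -10     38        76
snow       0      -2     32        64
sun      -11       0     23        46
filter rows where Denver > -2:
city   Cairo  Denver  Tokyo  Tokyo_x2
cond                                 
cloud      0       0     -3        -6
sun      -11       0     23        46
Taking the value at position 0, column 'Tokyo_x2' gives -6.

-6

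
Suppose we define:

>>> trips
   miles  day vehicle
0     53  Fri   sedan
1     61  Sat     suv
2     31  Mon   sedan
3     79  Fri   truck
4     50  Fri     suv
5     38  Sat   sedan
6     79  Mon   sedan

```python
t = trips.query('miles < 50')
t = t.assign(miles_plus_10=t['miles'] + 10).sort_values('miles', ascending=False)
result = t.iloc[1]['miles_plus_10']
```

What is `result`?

41

filter rows where miles < 50:
   miles  day vehicle
2     31  Mon   sedan
5     38  Sat   sedan
add column miles_plus_10 = t['miles'] + 10:
   miles  day vehicle  miles_plus_10
2     31  Mon   sedan             41
5     38  Sat   sedan             48
sort by miles descending:
   miles  day vehicle  miles_plus_10
5     38  Sat   sedan             48
2     31  Mon   sedan             41
Then the value at position 1, column 'miles_plus_10': 41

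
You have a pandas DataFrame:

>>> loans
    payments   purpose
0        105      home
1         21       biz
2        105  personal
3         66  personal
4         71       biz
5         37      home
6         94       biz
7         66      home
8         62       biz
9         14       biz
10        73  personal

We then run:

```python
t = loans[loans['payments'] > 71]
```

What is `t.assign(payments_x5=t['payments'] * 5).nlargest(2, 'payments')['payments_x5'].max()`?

525

filter rows where payments > 71:
    payments   purpose
0        105      home
2        105  personal
6         94       biz
10        73  personal
add column payments_x5 = t['payments'] * 5:
    payments   purpose  payments_x5
0        105      home          525
2        105  personal          525
6         94       biz          470
10        73  personal          365
take 2 rows with largest payments:
   payments   purpose  payments_x5
0       105      home          525
2       105  personal          525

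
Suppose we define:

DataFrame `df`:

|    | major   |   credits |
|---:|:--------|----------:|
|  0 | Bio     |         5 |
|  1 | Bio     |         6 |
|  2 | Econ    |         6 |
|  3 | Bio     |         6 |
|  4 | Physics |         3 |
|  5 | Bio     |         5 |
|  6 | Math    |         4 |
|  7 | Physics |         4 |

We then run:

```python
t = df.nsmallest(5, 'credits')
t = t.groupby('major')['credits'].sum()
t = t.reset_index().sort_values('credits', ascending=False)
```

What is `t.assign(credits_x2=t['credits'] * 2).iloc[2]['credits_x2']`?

take 5 rows with smallest credits:
     major  credits
4  Physics        3
6     Math        4
7  Physics        4
0      Bio        5
5      Bio        5
group by major, sum of credits:
major
Bio        10
Math        4
Physics     7
Name: credits, dtype: int64
reset_index():
     major  credits
0      Bio       10
1     Math        4
2  Physics        7
sort by credits descending:
     major  credits
0      Bio       10
2  Physics        7
1     Math        4
add column credits_x2 = t['credits'] * 2:
     major  credits  credits_x2
0      Bio       10          20
2  Physics        7          14
1     Math        4           8

8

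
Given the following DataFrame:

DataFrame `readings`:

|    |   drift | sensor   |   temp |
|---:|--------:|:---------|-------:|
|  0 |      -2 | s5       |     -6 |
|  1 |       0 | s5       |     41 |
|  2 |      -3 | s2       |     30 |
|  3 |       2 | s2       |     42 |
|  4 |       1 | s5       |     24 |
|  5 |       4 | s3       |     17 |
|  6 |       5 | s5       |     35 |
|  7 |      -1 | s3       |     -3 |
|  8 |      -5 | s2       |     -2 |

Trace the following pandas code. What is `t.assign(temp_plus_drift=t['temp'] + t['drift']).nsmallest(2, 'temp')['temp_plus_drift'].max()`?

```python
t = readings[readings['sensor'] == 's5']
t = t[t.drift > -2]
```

filter rows where sensor == 's5':
   drift sensor  temp
0     -2     s5    -6
1      0     s5    41
4      1     s5    24
6      5     s5    35
filter rows where drift > -2:
   drift sensor  temp
1      0     s5    41
4      1     s5    24
6      5     s5    35
add column temp_plus_drift = t['temp'] + t['drift']:
   drift sensor  temp  temp_plus_drift
1      0     s5    41               41
4      1     s5    24               25
6      5     s5    35               40
take 2 rows with smallest temp:
   drift sensor  temp  temp_plus_drift
4      1     s5    24               25
6      5     s5    35               40

40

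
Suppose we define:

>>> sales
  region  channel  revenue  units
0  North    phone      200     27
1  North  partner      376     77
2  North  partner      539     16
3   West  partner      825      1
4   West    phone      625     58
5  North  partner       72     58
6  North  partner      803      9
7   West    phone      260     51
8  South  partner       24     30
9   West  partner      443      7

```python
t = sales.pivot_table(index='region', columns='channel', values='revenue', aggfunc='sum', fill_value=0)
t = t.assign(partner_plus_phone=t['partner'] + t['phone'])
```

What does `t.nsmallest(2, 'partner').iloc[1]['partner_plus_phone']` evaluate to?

2153

pivot: rows=region, cols=channel, sum(revenue):
channel  partner  phone
region                 
North       1790    200
South         24      0
West        1268    885
add column partner_plus_phone = t['partner'] + t['phone']:
channel  partner  phone  partner_plus_phone
region                                     
North       1790    200                1990
South         24      0                  24
West        1268    885                2153
take 2 rows with smallest partner:
channel  partner  phone  partner_plus_phone
region                                     
South         24      0                  24
West        1268    885                2153
Then the value at position 1, column 'partner_plus_phone': 2153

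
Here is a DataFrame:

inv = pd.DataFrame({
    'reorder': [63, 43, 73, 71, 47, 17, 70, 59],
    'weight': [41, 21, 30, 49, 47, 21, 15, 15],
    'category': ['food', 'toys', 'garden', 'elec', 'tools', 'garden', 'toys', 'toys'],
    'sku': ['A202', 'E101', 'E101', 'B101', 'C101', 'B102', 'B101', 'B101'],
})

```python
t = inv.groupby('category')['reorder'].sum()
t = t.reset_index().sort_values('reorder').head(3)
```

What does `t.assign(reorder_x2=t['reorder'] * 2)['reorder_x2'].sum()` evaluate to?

362

group by category, sum of reorder:
category
elec       71
food       63
garden     90
tools      47
toys      172
Name: reorder, dtype: int64
reset_index():
  category  reorder
0     elec       71
1     food       63
2   garden       90
3    tools       47
4     toys      172
sort by reorder:
  category  reorder
3    tools       47
1     food       63
0     elec       71
2   garden       90
4     toys      172
take first 3 rows:
  category  reorder
3    tools       47
1     food       63
0     elec       71
add column reorder_x2 = t['reorder'] * 2:
  category  reorder  reorder_x2
3    tools       47          94
1     food       63         126
0     elec       71         142
Finally, sum of column 'reorder_x2' = 362.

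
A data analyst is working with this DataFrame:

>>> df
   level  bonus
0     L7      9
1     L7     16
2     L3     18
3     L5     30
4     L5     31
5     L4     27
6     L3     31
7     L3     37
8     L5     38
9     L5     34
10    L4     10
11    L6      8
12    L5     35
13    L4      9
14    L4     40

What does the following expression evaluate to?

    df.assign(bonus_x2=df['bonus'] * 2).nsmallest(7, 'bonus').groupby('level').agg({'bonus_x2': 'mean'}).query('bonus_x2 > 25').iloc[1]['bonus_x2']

30.6666666667

add column bonus_x2 = df['bonus'] * 2:
   level  bonus  bonus_x2
0     L7      9        18
1     L7     16        32
2     L3     18        36
3     L5     30        60
4     L5     31        62
5     L4     27        54
6     L3     31        62
7     L3     37        74
8     L5     38        76
9     L5     34        68
10    L4     10        20
11    L6      8        16
12    L5     35        70
13    L4      9        18
14    L4     40        80
take 7 rows with smallest bonus:
   level  bonus  bonus_x2
11    L6      8        16
0     L7      9        18
13    L4      9        18
10    L4     10        20
1     L7     16        32
2     L3     18        36
5     L4     27        54
group by level, mean of bonus_x2:
        bonus_x2
level           
L3     36.000000
L4     30.666667
L6     16.000000
L7     25.000000
filter rows where bonus_x2 > 25:
        bonus_x2
level           
L3     36.000000
L4     30.666667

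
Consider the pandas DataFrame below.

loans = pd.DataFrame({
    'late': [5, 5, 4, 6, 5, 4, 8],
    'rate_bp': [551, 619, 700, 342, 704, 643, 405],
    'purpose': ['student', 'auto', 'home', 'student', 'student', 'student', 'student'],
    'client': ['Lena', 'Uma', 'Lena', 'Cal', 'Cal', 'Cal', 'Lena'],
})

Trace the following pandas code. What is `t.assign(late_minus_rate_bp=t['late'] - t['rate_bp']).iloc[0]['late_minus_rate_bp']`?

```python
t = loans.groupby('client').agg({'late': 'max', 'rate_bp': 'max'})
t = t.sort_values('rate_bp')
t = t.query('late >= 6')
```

group by client: max(late), max(rate_bp):
        late  rate_bp
client               
Cal        6      704
Lena       8      700
Uma        5      619
sort by rate_bp:
        late  rate_bp
client               
Uma        5      619
Lena       8      700
Cal        6      704
filter rows where late >= 6:
        late  rate_bp
client               
Lena       8      700
Cal        6      704
add column late_minus_rate_bp = t['late'] - t['rate_bp']:
        late  rate_bp  late_minus_rate_bp
client                                   
Lena       8      700                -692
Cal        6      704                -698
So iloc[0]['late_minus_rate_bp'] = -692.

-692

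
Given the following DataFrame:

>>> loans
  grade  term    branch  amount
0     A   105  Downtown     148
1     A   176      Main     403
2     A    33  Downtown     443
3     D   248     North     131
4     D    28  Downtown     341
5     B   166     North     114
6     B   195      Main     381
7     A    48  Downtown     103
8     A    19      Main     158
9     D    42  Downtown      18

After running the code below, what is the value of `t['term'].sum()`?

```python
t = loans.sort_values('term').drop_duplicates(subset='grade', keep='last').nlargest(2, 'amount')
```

sort by term:
  grade  term    branch  amount
8     A    19      Main     158
4     D    28  Downtown     341
2     A    33  Downtown     443
9     D    42  Downtown      18
7     A    48  Downtown     103
0     A   105  Downtown     148
5     B   166     North     114
1     A   176      Main     403
6     B   195      Main     381
3     D   248     North     131
drop duplicate grade (keep=last):
  grade  term branch  amount
1     A   176   Main     403
6     B   195   Main     381
3     D   248  North     131
take 2 rows with largest amount:
  grade  term branch  amount
1     A   176   Main     403
6     B   195   Main     381
Taking the sum of column 'term' gives 371.

371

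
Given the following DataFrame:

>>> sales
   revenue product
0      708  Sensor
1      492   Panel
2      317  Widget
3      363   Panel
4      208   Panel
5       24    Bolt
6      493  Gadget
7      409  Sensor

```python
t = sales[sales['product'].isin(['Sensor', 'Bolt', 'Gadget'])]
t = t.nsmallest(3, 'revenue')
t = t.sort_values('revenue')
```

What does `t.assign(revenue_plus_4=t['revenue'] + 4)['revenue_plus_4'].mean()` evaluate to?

filter rows where product in ['Sensor', 'Bolt', 'Gadget']:
   revenue product
0      708  Sensor
5       24    Bolt
6      493  Gadget
7      409  Sensor
take 3 rows with smallest revenue:
   revenue product
5       24    Bolt
7      409  Sensor
6      493  Gadget
sort by revenue:
   revenue product
5       24    Bolt
7      409  Sensor
6      493  Gadget
add column revenue_plus_4 = t['revenue'] + 4:
   revenue product  revenue_plus_4
5       24    Bolt              28
7      409  Sensor             413
6      493  Gadget             497

312.666666667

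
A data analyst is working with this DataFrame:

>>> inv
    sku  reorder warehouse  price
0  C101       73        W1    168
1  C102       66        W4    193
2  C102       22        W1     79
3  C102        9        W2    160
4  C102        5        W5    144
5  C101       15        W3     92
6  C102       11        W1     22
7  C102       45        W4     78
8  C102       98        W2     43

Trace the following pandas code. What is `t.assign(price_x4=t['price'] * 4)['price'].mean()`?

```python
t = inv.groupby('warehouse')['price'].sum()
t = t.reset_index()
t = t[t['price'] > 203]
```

group by warehouse, sum of price:
warehouse
W1    269
W2    203
W3     92
W4    271
W5    144
Name: price, dtype: int64
reset_index():
  warehouse  price
0        W1    269
1        W2    203
2        W3     92
3        W4    271
4        W5    144
filter rows where price > 203:
  warehouse  price
0        W1    269
3        W4    271
add column price_x4 = t['price'] * 4:
  warehouse  price  price_x4
0        W1    269      1076
3        W4    271      1084
Then the mean of column 'price': 270.0

270.0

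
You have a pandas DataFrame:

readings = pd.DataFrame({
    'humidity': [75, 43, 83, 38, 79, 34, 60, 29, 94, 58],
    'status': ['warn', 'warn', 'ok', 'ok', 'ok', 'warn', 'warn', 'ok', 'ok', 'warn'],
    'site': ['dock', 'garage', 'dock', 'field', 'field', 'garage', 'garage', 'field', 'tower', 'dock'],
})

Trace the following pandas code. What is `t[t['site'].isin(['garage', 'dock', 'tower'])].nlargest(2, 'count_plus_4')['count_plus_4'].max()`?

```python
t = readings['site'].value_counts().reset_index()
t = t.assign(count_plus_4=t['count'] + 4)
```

value_counts of site:
site
dock      3
garage    3
field     3
tower     1
Name: count, dtype: int64
reset_index():
     site  count
0    dock      3
1  garage      3
2   field      3
3   tower      1
add column count_plus_4 = t['count'] + 4:
     site  count  count_plus_4
0    dock      3             7
1  garage      3             7
2   field      3             7
3   tower      1             5
filter rows where site in ['garage', 'dock', 'tower']:
     site  count  count_plus_4
0    dock      3             7
1  garage      3             7
3   tower      1             5
take 2 rows with largest count_plus_4:
     site  count  count_plus_4
0    dock      3             7
1  garage      3             7
Finally, max of column 'count_plus_4' = 7.

7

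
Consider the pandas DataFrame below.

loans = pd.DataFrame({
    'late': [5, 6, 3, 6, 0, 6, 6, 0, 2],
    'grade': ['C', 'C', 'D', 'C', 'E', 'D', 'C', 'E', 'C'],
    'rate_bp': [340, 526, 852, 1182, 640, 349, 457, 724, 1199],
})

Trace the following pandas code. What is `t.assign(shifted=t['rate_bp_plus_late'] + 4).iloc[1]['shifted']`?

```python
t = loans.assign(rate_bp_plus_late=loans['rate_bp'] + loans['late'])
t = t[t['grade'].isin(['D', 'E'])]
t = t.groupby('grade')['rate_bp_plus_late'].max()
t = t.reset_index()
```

add column rate_bp_plus_late = loans['rate_bp'] + loans['late']:
   late grade  rate_bp  rate_bp_plus_late
0     5     C      340                345
1     6     C      526                532
2     3     D      852                855
3     6     C     1182               1188
4     0     E      640                640
5     6     D      349                355
6     6     C      457                463
7     0     E      724                724
8     2     C     1199               1201
filter rows where grade in ['D', 'E']:
   late grade  rate_bp  rate_bp_plus_late
2     3     D      852                855
4     0     E      640                640
5     6     D      349                355
7     0     E      724                724
group by grade, max of rate_bp_plus_late:
grade
D    855
E    724
Name: rate_bp_plus_late, dtype: int64
reset_index():
  grade  rate_bp_plus_late
0     D                855
1     E                724
add column shifted = t['rate_bp_plus_late'] + 4:
  grade  rate_bp_plus_late  shifted
0     D                855      859
1     E                724      728
So iloc[1]['shifted'] = 728.

728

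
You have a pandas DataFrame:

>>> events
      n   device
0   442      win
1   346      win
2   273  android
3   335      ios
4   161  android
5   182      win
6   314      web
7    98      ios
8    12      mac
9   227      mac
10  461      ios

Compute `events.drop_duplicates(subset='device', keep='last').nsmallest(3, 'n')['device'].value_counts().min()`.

drop duplicate device (keep=last):
      n   device
4   161  android
5   182      win
6   314      web
9   227      mac
10  461      ios
take 3 rows with smallest n:
     n   device
4  161  android
5  182      win
9  227      mac
value_counts of device:
device
android    1
win        1
mac        1
Name: count, dtype: int64

1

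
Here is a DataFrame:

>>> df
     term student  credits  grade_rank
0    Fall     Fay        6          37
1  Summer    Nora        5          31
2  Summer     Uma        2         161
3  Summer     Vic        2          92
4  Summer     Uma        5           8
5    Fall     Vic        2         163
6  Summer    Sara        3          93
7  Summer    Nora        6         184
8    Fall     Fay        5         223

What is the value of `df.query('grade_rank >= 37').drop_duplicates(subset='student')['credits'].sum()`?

19

filter rows where grade_rank >= 37:
     term student  credits  grade_rank
0    Fall     Fay        6          37
2  Summer     Uma        2         161
3  Summer     Vic        2          92
5    Fall     Vic        2         163
6  Summer    Sara        3          93
7  Summer    Nora        6         184
8    Fall     Fay        5         223
drop duplicate student (keep=first):
     term student  credits  grade_rank
0    Fall     Fay        6          37
2  Summer     Uma        2         161
3  Summer     Vic        2          92
6  Summer    Sara        3          93
7  Summer    Nora        6         184
So sum() = 19.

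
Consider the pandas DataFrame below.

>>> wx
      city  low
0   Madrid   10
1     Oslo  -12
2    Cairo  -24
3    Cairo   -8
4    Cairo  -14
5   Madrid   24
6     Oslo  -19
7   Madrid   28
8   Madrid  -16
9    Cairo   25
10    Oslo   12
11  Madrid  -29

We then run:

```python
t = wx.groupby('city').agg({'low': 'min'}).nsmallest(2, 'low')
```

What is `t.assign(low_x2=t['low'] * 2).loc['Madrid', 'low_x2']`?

-58

group by city, min of low:
        low
city       
Cairo   -24
Madrid  -29
Oslo    -19
take 2 rows with smallest low:
        low
city       
Madrid  -29
Cairo   -24
add column low_x2 = t['low'] * 2:
        low  low_x2
city               
Madrid  -29     -58
Cairo   -24     -48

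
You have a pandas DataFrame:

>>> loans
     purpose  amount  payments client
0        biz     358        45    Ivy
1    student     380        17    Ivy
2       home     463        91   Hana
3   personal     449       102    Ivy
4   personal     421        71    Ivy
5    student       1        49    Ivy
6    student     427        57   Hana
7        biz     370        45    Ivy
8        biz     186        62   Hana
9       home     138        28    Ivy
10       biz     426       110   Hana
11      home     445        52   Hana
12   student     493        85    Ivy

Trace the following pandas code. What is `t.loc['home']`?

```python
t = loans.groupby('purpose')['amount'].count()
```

group by purpose, count of amount:
purpose
biz         4
home        3
personal    2
student     4
Name: amount, dtype: int64
The value at index 'home' is 3.

3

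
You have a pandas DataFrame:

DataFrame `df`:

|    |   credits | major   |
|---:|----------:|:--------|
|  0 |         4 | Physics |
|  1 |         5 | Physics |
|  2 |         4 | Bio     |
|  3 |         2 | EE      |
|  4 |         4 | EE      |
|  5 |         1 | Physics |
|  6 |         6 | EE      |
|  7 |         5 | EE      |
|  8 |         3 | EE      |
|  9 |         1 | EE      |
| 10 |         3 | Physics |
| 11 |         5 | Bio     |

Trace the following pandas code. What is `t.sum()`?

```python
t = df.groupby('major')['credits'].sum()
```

group by major, sum of credits:
major
Bio         9
EE         21
Physics    13
Name: credits, dtype: int64

43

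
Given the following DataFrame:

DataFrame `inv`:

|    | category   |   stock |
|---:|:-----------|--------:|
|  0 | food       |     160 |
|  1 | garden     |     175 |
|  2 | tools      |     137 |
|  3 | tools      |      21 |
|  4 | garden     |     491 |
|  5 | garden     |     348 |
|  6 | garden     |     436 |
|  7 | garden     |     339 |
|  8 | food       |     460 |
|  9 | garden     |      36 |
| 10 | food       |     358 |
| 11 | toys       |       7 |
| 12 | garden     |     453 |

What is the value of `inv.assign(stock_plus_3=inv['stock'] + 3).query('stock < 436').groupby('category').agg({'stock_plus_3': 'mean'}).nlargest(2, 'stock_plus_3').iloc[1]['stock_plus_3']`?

227.5

add column stock_plus_3 = inv['stock'] + 3:
   category  stock  stock_plus_3
0      food    160           163
1    garden    175           178
2     tools    137           140
3     tools     21            24
4    garden    491           494
5    garden    348           351
6    garden    436           439
7    garden    339           342
8      food    460           463
9    garden     36            39
10     food    358           361
11     toys      7            10
12   garden    453           456
filter rows where stock < 436:
   category  stock  stock_plus_3
0      food    160           163
1    garden    175           178
2     tools    137           140
3     tools     21            24
5    garden    348           351
7    garden    339           342
9    garden     36            39
10     food    358           361
11     toys      7            10
group by category, mean of stock_plus_3:
          stock_plus_3
category              
food             262.0
garden           227.5
tools             82.0
toys              10.0
take 2 rows with largest stock_plus_3:
          stock_plus_3
category              
food             262.0
garden           227.5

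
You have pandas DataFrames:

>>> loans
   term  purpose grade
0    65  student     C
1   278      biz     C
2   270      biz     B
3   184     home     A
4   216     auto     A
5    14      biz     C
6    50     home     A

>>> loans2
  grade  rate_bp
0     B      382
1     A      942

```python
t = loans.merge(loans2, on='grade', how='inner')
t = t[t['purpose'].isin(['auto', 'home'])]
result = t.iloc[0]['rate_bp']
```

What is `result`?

942

merge on 'grade' (how='inner') → 4 rows:
   term purpose grade  rate_bp
0   270     biz     B      382
1   184    home     A      942
2   216    auto     A      942
3    50    home     A      942
filter rows where purpose in ['auto', 'home']:
   term purpose grade  rate_bp
1   184    home     A      942
2   216    auto     A      942
3    50    home     A      942
Taking the value at position 0, column 'rate_bp' gives 942.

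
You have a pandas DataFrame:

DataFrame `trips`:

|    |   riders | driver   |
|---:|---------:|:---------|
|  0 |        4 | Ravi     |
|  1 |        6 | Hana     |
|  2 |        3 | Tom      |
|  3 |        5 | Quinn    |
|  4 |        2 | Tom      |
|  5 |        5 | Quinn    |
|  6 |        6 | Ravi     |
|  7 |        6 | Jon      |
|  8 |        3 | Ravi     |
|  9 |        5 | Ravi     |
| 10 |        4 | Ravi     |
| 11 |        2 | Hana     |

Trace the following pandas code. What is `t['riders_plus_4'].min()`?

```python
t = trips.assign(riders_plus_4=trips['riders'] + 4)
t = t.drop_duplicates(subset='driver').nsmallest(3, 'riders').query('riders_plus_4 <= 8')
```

7

add column riders_plus_4 = trips['riders'] + 4:
    riders driver  riders_plus_4
0        4   Ravi              8
1        6   Hana             10
2        3    Tom              7
3        5  Quinn              9
4        2    Tom              6
5        5  Quinn              9
6        6   Ravi             10
7        6    Jon             10
8        3   Ravi              7
9        5   Ravi              9
10       4   Ravi              8
11       2   Hana              6
drop duplicate driver (keep=first):
   riders driver  riders_plus_4
0       4   Ravi              8
1       6   Hana             10
2       3    Tom              7
3       5  Quinn              9
7       6    Jon             10
take 3 rows with smallest riders:
   riders driver  riders_plus_4
2       3    Tom              7
0       4   Ravi              8
3       5  Quinn              9
filter rows where riders_plus_4 <= 8:
   riders driver  riders_plus_4
2       3    Tom              7
0       4   Ravi              8
min of column 'riders_plus_4' → 7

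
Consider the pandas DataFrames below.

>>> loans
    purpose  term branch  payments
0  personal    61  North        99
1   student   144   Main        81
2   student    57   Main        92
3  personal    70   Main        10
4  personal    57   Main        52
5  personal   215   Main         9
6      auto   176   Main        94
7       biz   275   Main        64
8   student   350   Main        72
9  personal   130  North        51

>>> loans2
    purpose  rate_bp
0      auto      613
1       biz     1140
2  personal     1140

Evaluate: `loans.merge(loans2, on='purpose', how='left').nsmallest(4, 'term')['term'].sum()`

245

merge on 'purpose' (how='left') → 10 rows:
    purpose  term branch  payments  rate_bp
0  personal    61  North        99   1140.0
1   student   144   Main        81      NaN
2   student    57   Main        92      NaN
3  personal    70   Main        10   1140.0
4  personal    57   Main        52   1140.0
5  personal   215   Main         9   1140.0
6      auto   176   Main        94    613.0
7       biz   275   Main        64   1140.0
8   student   350   Main        72      NaN
9  personal   130  North        51   1140.0
take 4 rows with smallest term:
    purpose  term branch  payments  rate_bp
2   student    57   Main        92      NaN
4  personal    57   Main        52   1140.0
0  personal    61  North        99   1140.0
3  personal    70   Main        10   1140.0
Reading off the sum of column 'term', we get 245.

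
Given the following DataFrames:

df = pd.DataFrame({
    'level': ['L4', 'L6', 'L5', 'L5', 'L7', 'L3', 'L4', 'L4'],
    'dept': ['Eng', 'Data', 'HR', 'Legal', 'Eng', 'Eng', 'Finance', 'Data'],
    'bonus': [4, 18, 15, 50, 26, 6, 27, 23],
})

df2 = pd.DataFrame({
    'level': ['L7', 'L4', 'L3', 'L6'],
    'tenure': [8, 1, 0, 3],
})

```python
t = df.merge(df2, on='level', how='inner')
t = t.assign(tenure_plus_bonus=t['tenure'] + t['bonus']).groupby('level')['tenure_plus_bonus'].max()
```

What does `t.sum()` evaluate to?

89

merge on 'level' (how='inner') → 6 rows:
  level     dept  bonus  tenure
0    L4      Eng      4       1
1    L6     Data     18       3
2    L7      Eng     26       8
3    L3      Eng      6       0
4    L4  Finance     27       1
5    L4     Data     23       1
add column tenure_plus_bonus = t['tenure'] + t['bonus']:
  level     dept  bonus  tenure  tenure_plus_bonus
0    L4      Eng      4       1                  5
1    L6     Data     18       3                 21
2    L7      Eng     26       8                 34
3    L3      Eng      6       0                  6
4    L4  Finance     27       1                 28
5    L4     Data     23       1                 24
group by level, max of tenure_plus_bonus:
level
L3     6
L4    28
L6    21
L7    34
Name: tenure_plus_bonus, dtype: int64
Reading off the sum of the resulting series, we get 89.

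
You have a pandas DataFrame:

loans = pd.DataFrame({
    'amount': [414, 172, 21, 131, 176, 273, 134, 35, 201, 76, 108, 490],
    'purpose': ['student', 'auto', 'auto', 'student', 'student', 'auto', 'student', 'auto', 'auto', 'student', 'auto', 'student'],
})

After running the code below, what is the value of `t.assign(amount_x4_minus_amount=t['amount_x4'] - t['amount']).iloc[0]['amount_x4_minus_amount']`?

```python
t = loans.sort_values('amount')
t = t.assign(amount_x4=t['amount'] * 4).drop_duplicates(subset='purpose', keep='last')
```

sort by amount:
    amount  purpose
2       21     auto
7       35     auto
9       76  student
10     108     auto
3      131  student
6      134  student
1      172     auto
4      176  student
8      201     auto
5      273     auto
0      414  student
11     490  student
add column amount_x4 = t['amount'] * 4:
    amount  purpose  amount_x4
2       21     auto         84
7       35     auto        140
9       76  student        304
10     108     auto        432
3      131  student        524
6      134  student        536
1      172     auto        688
4      176  student        704
8      201     auto        804
5      273     auto       1092
0      414  student       1656
11     490  student       1960
drop duplicate purpose (keep=last):
    amount  purpose  amount_x4
5      273     auto       1092
11     490  student       1960
add column amount_x4_minus_amount = t['amount_x4'] - t['amount']:
    amount  purpose  amount_x4  amount_x4_minus_amount
5      273     auto       1092                     819
11     490  student       1960                    1470

819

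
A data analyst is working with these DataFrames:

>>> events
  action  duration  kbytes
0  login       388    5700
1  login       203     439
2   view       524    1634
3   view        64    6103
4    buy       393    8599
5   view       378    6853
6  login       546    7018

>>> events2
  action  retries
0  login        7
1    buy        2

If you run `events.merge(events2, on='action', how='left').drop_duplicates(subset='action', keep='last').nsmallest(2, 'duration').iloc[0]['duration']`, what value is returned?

378

merge on 'action' (how='left') → 7 rows:
  action  duration  kbytes  retries
0  login       388    5700      7.0
1  login       203     439      7.0
2   view       524    1634      NaN
3   view        64    6103      NaN
4    buy       393    8599      2.0
5   view       378    6853      NaN
6  login       546    7018      7.0
drop duplicate action (keep=last):
  action  duration  kbytes  retries
4    buy       393    8599      2.0
5   view       378    6853      NaN
6  login       546    7018      7.0
take 2 rows with smallest duration:
  action  duration  kbytes  retries
5   view       378    6853      NaN
4    buy       393    8599      2.0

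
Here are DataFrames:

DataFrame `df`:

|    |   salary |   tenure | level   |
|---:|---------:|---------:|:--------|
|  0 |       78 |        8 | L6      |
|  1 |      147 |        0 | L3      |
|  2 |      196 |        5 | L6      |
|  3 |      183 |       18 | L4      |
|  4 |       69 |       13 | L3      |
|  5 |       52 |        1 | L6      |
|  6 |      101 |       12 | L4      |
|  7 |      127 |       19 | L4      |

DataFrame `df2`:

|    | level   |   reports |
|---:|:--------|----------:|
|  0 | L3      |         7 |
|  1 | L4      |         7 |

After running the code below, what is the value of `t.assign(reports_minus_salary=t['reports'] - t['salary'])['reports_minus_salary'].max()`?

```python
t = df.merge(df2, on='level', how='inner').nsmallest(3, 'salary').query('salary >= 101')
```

merge on 'level' (how='inner') → 5 rows:
   salary  tenure level  reports
0     147       0    L3        7
1     183      18    L4        7
2      69      13    L3        7
3     101      12    L4        7
4     127      19    L4        7
take 3 rows with smallest salary:
   salary  tenure level  reports
2      69      13    L3        7
3     101      12    L4        7
4     127      19    L4        7
filter rows where salary >= 101:
   salary  tenure level  reports
3     101      12    L4        7
4     127      19    L4        7
add column reports_minus_salary = t['reports'] - t['salary']:
   salary  tenure level  reports  reports_minus_salary
3     101      12    L4        7                   -94
4     127      19    L4        7                  -120
Finally, max of column 'reports_minus_salary' = -94.

-94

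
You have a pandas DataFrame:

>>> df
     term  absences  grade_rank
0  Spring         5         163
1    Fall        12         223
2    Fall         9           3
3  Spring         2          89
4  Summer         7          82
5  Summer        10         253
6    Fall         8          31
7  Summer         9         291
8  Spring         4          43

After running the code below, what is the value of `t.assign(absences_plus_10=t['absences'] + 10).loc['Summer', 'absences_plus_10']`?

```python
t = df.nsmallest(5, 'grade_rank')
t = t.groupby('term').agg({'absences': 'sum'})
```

17

take 5 rows with smallest grade_rank:
     term  absences  grade_rank
2    Fall         9           3
6    Fall         8          31
8  Spring         4          43
4  Summer         7          82
3  Spring         2          89
group by term, sum of absences:
        absences
term            
Fall          17
Spring         6
Summer         7
add column absences_plus_10 = t['absences'] + 10:
        absences  absences_plus_10
term                              
Fall          17                27
Spring         6                16
Summer         7                17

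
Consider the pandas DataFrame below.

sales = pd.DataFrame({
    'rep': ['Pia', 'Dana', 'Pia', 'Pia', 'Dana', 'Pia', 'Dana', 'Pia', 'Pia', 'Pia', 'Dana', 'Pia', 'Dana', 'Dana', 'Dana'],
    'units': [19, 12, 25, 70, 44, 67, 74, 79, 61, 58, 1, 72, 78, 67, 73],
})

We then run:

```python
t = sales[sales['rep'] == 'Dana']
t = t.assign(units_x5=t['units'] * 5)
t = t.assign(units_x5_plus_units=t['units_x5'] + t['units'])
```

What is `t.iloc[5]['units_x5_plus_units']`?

402

filter rows where rep == 'Dana':
     rep  units
1   Dana     12
4   Dana     44
6   Dana     74
10  Dana      1
12  Dana     78
13  Dana     67
14  Dana     73
add column units_x5 = t['units'] * 5:
     rep  units  units_x5
1   Dana     12        60
4   Dana     44       220
6   Dana     74       370
10  Dana      1         5
12  Dana     78       390
13  Dana     67       335
14  Dana     73       365
add column units_x5_plus_units = t['units_x5'] + t['units']:
     rep  units  units_x5  units_x5_plus_units
1   Dana     12        60                   72
4   Dana     44       220                  264
6   Dana     74       370                  444
10  Dana      1         5                    6
12  Dana     78       390                  468
13  Dana     67       335                  402
14  Dana     73       365                  438
value at position 5, column 'units_x5_plus_units' → 402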